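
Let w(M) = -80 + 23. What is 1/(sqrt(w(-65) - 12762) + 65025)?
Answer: 21675/1409421148 - I*sqrt(12819)/4228263444 ≈ 1.5379e-5 - 2.6777e-8*I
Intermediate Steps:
w(M) = -57
1/(sqrt(w(-65) - 12762) + 65025) = 1/(sqrt(-57 - 12762) + 65025) = 1/(sqrt(-12819) + 65025) = 1/(I*sqrt(12819) + 65025) = 1/(65025 + I*sqrt(12819))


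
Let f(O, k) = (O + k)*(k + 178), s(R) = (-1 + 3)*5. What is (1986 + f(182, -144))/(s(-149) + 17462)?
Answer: 1639/8736 ≈ 0.18761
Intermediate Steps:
s(R) = 10 (s(R) = 2*5 = 10)
f(O, k) = (178 + k)*(O + k) (f(O, k) = (O + k)*(178 + k) = (178 + k)*(O + k))
(1986 + f(182, -144))/(s(-149) + 17462) = (1986 + ((-144)**2 + 178*182 + 178*(-144) + 182*(-144)))/(10 + 17462) = (1986 + (20736 + 32396 - 25632 - 26208))/17472 = (1986 + 1292)*(1/17472) = 3278*(1/17472) = 1639/8736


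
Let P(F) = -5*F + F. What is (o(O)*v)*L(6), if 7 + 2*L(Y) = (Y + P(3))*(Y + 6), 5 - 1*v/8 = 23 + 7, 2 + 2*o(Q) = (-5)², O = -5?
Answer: 90850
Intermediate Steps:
o(Q) = 23/2 (o(Q) = -1 + (½)*(-5)² = -1 + (½)*25 = -1 + 25/2 = 23/2)
P(F) = -4*F
v = -200 (v = 40 - 8*(23 + 7) = 40 - 8*30 = 40 - 240 = -200)
L(Y) = -7/2 + (-12 + Y)*(6 + Y)/2 (L(Y) = -7/2 + ((Y - 4*3)*(Y + 6))/2 = -7/2 + ((Y - 12)*(6 + Y))/2 = -7/2 + ((-12 + Y)*(6 + Y))/2 = -7/2 + (-12 + Y)*(6 + Y)/2)
(o(O)*v)*L(6) = ((23/2)*(-200))*(-79/2 + (½)*6² - 3*6) = -2300*(-79/2 + (½)*36 - 18) = -2300*(-79/2 + 18 - 18) = -2300*(-79/2) = 90850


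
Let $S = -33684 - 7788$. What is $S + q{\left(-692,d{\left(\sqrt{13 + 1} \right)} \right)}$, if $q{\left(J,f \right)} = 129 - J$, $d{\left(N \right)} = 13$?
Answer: $-40651$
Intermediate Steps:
$S = -41472$ ($S = -33684 - 7788 = -41472$)
$S + q{\left(-692,d{\left(\sqrt{13 + 1} \right)} \right)} = -41472 + \left(129 - -692\right) = -41472 + \left(129 + 692\right) = -41472 + 821 = -40651$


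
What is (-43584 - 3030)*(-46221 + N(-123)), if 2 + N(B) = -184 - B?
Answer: 2157482376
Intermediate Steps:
N(B) = -186 - B (N(B) = -2 + (-184 - B) = -186 - B)
(-43584 - 3030)*(-46221 + N(-123)) = (-43584 - 3030)*(-46221 + (-186 - 1*(-123))) = -46614*(-46221 + (-186 + 123)) = -46614*(-46221 - 63) = -46614*(-46284) = 2157482376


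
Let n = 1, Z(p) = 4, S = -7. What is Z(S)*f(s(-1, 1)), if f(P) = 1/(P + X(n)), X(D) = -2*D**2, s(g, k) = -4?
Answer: -2/3 ≈ -0.66667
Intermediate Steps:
f(P) = 1/(-2 + P) (f(P) = 1/(P - 2*1**2) = 1/(P - 2*1) = 1/(P - 2) = 1/(-2 + P))
Z(S)*f(s(-1, 1)) = 4/(-2 - 4) = 4/(-6) = 4*(-1/6) = -2/3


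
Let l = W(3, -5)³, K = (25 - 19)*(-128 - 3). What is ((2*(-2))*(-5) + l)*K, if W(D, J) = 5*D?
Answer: -2668470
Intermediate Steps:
K = -786 (K = 6*(-131) = -786)
l = 3375 (l = (5*3)³ = 15³ = 3375)
((2*(-2))*(-5) + l)*K = ((2*(-2))*(-5) + 3375)*(-786) = (-4*(-5) + 3375)*(-786) = (20 + 3375)*(-786) = 3395*(-786) = -2668470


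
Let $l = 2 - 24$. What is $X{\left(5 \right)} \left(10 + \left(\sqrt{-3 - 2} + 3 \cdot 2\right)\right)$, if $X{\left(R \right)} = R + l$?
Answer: $-272 - 17 i \sqrt{5} \approx -272.0 - 38.013 i$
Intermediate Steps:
$l = -22$ ($l = 2 - 24 = -22$)
$X{\left(R \right)} = -22 + R$ ($X{\left(R \right)} = R - 22 = -22 + R$)
$X{\left(5 \right)} \left(10 + \left(\sqrt{-3 - 2} + 3 \cdot 2\right)\right) = \left(-22 + 5\right) \left(10 + \left(\sqrt{-3 - 2} + 3 \cdot 2\right)\right) = - 17 \left(10 + \left(\sqrt{-5} + 6\right)\right) = - 17 \left(10 + \left(i \sqrt{5} + 6\right)\right) = - 17 \left(10 + \left(6 + i \sqrt{5}\right)\right) = - 17 \left(16 + i \sqrt{5}\right) = -272 - 17 i \sqrt{5}$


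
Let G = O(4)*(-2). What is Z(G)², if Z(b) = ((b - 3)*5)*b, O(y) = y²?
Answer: 31360000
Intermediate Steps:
G = -32 (G = 4²*(-2) = 16*(-2) = -32)
Z(b) = b*(-15 + 5*b) (Z(b) = ((-3 + b)*5)*b = (-15 + 5*b)*b = b*(-15 + 5*b))
Z(G)² = (5*(-32)*(-3 - 32))² = (5*(-32)*(-35))² = 5600² = 31360000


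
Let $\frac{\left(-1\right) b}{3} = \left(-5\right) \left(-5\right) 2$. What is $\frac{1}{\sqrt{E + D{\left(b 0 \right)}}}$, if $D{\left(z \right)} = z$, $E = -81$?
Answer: $- \frac{i}{9} \approx - 0.11111 i$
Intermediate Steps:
$b = -150$ ($b = - 3 \left(-5\right) \left(-5\right) 2 = - 3 \cdot 25 \cdot 2 = \left(-3\right) 50 = -150$)
$\frac{1}{\sqrt{E + D{\left(b 0 \right)}}} = \frac{1}{\sqrt{-81 - 0}} = \frac{1}{\sqrt{-81 + 0}} = \frac{1}{\sqrt{-81}} = \frac{1}{9 i} = - \frac{i}{9}$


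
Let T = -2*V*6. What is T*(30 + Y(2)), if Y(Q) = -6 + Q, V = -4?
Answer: 1248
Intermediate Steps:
T = 48 (T = -2*(-4)*6 = 8*6 = 48)
T*(30 + Y(2)) = 48*(30 + (-6 + 2)) = 48*(30 - 4) = 48*26 = 1248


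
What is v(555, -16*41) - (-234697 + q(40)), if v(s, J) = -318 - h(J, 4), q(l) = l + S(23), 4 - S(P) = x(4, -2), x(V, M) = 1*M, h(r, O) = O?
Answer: 234329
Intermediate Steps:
x(V, M) = M
S(P) = 6 (S(P) = 4 - 1*(-2) = 4 + 2 = 6)
q(l) = 6 + l (q(l) = l + 6 = 6 + l)
v(s, J) = -322 (v(s, J) = -318 - 1*4 = -318 - 4 = -322)
v(555, -16*41) - (-234697 + q(40)) = -322 - (-234697 + (6 + 40)) = -322 - (-234697 + 46) = -322 - 1*(-234651) = -322 + 234651 = 234329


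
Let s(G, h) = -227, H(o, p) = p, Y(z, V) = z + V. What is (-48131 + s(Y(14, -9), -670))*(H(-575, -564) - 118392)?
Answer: 5752474248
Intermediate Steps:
Y(z, V) = V + z
(-48131 + s(Y(14, -9), -670))*(H(-575, -564) - 118392) = (-48131 - 227)*(-564 - 118392) = -48358*(-118956) = 5752474248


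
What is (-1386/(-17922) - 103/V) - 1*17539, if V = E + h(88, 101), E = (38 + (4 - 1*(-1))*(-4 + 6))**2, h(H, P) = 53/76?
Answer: -9176281767870/523193959 ≈ -17539.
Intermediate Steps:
h(H, P) = 53/76 (h(H, P) = 53*(1/76) = 53/76)
E = 2304 (E = (38 + (4 + 1)*2)**2 = (38 + 5*2)**2 = (38 + 10)**2 = 48**2 = 2304)
V = 175157/76 (V = 2304 + 53/76 = 175157/76 ≈ 2304.7)
(-1386/(-17922) - 103/V) - 1*17539 = (-1386/(-17922) - 103/175157/76) - 1*17539 = (-1386*(-1/17922) - 103*76/175157) - 17539 = (231/2987 - 7828/175157) - 17539 = 17079031/523193959 - 17539 = -9176281767870/523193959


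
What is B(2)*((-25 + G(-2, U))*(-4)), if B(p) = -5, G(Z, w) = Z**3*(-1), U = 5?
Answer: -340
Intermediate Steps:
G(Z, w) = -Z**3
B(2)*((-25 + G(-2, U))*(-4)) = -5*(-25 - 1*(-2)**3)*(-4) = -5*(-25 - 1*(-8))*(-4) = -5*(-25 + 8)*(-4) = -(-85)*(-4) = -5*68 = -340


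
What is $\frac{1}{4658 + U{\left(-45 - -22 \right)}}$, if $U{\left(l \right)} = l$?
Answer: $\frac{1}{4635} \approx 0.00021575$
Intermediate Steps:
$\frac{1}{4658 + U{\left(-45 - -22 \right)}} = \frac{1}{4658 - 23} = \frac{1}{4635}$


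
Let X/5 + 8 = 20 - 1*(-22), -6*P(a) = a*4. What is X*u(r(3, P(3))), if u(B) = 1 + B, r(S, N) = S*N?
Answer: -850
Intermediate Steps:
P(a) = -2*a/3 (P(a) = -a*4/6 = -2*a/3)
r(S, N) = N*S
X = 170 (X = -40 + 5*(20 - 1*(-22)) = -40 + 5*(20 + 22) = -40 + 5*42 = -40 + 210 = 170)
X*u(r(3, P(3))) = 170*(1 - ⅔*3*3) = 170*(1 - 2*3) = 170*(1 - 6) = 170*(-5) = -850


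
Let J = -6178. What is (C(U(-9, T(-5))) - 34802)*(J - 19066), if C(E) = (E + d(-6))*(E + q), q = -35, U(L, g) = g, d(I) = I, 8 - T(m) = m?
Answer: 882429264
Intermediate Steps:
T(m) = 8 - m
C(E) = (-35 + E)*(-6 + E) (C(E) = (E - 6)*(E - 35) = (-6 + E)*(-35 + E) = (-35 + E)*(-6 + E))
(C(U(-9, T(-5))) - 34802)*(J - 19066) = ((210 + (8 - 1*(-5))² - 41*(8 - 1*(-5))) - 34802)*(-6178 - 19066) = ((210 + (8 + 5)² - 41*(8 + 5)) - 34802)*(-25244) = ((210 + 13² - 41*13) - 34802)*(-25244) = ((210 + 169 - 533) - 34802)*(-25244) = (-154 - 34802)*(-25244) = -34956*(-25244) = 882429264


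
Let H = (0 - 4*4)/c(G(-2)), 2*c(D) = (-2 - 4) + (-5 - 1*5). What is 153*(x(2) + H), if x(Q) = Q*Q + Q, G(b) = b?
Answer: 1224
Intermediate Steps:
c(D) = -8 (c(D) = ((-2 - 4) + (-5 - 1*5))/2 = (-6 + (-5 - 5))/2 = (-6 - 10)/2 = (½)*(-16) = -8)
x(Q) = Q + Q² (x(Q) = Q² + Q = Q + Q²)
H = 2 (H = (0 - 4*4)/(-8) = (0 - 16)*(-⅛) = -16*(-⅛) = 2)
153*(x(2) + H) = 153*(2*(1 + 2) + 2) = 153*(2*3 + 2) = 153*(6 + 2) = 153*8 = 1224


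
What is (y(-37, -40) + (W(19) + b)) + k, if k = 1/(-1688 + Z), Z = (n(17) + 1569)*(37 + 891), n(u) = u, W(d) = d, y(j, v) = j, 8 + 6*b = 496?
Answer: 31035867/490040 ≈ 63.333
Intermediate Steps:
b = 244/3 (b = -4/3 + (⅙)*496 = -4/3 + 248/3 = 244/3 ≈ 81.333)
Z = 1471808 (Z = (17 + 1569)*(37 + 891) = 1586*928 = 1471808)
k = 1/1470120 (k = 1/(-1688 + 1471808) = 1/1470120 ≈ 6.8022e-7)
(y(-37, -40) + (W(19) + b)) + k = (-37 + (19 + 244/3)) + 1/1470120 = (-37 + 301/3) + 1/1470120 = 190/3 + 1/1470120 = 31035867/490040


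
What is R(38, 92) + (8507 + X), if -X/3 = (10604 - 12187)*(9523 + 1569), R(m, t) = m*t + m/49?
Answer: 2581707677/49 ≈ 5.2688e+7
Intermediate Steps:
R(m, t) = m/49 + m*t (R(m, t) = m*t + m*(1/49) = m*t + m/49 = m/49 + m*t)
X = 52675908 (X = -3*(10604 - 12187)*(9523 + 1569) = -(-4749)*11092 = -3*(-17558636) = 52675908)
R(38, 92) + (8507 + X) = 38*(1/49 + 92) + (8507 + 52675908) = 38*(4509/49) + 52684415 = 171342/49 + 52684415 = 2581707677/49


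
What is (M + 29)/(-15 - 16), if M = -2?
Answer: -27/31 ≈ -0.87097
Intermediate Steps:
(M + 29)/(-15 - 16) = (-2 + 29)/(-15 - 16) = 27/(-31) = 27*(-1/31) = -27/31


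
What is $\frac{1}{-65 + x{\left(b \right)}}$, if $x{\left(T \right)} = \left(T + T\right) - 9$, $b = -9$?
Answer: $- \frac{1}{92} \approx -0.01087$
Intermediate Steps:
$x{\left(T \right)} = -9 + 2 T$ ($x{\left(T \right)} = 2 T - 9 = -9 + 2 T$)
$\frac{1}{-65 + x{\left(b \right)}} = \frac{1}{-65 + \left(-9 + 2 \left(-9\right)\right)} = \frac{1}{-65 - 27} = \frac{1}{-92} = - \frac{1}{92}$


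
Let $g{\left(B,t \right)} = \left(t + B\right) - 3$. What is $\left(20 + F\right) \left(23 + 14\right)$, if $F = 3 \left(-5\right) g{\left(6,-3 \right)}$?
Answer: $740$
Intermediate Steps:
$g{\left(B,t \right)} = -3 + B + t$ ($g{\left(B,t \right)} = \left(B + t\right) - 3 = -3 + B + t$)
$F = 0$ ($F = 3 \left(-5\right) \left(-3 + 6 - 3\right) = \left(-15\right) 0 = 0$)
$\left(20 + F\right) \left(23 + 14\right) = \left(20 + 0\right) \left(23 + 14\right) = 20 \cdot 37 = 740$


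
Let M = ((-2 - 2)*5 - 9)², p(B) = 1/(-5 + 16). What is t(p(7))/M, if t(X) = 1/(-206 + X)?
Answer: -11/1904865 ≈ -5.7747e-6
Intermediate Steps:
p(B) = 1/11
M = 841 (M = (-4*5 - 9)² = (-20 - 9)² = (-29)² = 841)
t(p(7))/M = 1/((-206 + 1/11)*841) = (1/841)/(-2265/11) = -11/2265*1/841 = -11/1904865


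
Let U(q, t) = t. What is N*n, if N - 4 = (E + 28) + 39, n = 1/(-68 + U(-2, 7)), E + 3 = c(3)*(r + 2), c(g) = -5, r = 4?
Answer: -38/61 ≈ -0.62295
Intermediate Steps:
E = -33 (E = -3 - 5*(4 + 2) = -3 - 5*6 = -3 - 30 = -33)
n = -1/61 (n = 1/(-68 + 7) = 1/(-61) = -1/61 ≈ -0.016393)
N = 38 (N = 4 + ((-33 + 28) + 39) = 4 + (-5 + 39) = 4 + 34 = 38)
N*n = 38*(-1/61) = -38/61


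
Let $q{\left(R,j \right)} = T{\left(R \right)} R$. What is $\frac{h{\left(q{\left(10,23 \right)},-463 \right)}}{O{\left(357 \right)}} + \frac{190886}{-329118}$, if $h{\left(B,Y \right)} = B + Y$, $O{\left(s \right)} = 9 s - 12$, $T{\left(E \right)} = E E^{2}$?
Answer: $\frac{38299580}{15962223} \approx 2.3994$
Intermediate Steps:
$T{\left(E \right)} = E^{3}$
$q{\left(R,j \right)} = R^{4}$ ($q{\left(R,j \right)} = R^{3} R = R^{4}$)
$O{\left(s \right)} = -12 + 9 s$
$\frac{h{\left(q{\left(10,23 \right)},-463 \right)}}{O{\left(357 \right)}} + \frac{190886}{-329118} = \frac{10^{4} - 463}{-12 + 9 \cdot 357} + \frac{190886}{-329118} = \frac{10000 - 463}{-12 + 3213} + 190886 \left(- \frac{1}{329118}\right) = \frac{9537}{3201} - \frac{95443}{164559} = 9537 \cdot \frac{1}{3201} - \frac{95443}{164559} = \frac{289}{97} - \frac{95443}{164559} = \frac{38299580}{15962223}$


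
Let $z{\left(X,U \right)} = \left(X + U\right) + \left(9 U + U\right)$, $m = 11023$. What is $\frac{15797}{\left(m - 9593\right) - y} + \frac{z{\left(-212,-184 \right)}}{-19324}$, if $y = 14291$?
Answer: $- \frac{69126008}{62131491} \approx -1.1126$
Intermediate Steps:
$z{\left(X,U \right)} = X + 11 U$ ($z{\left(X,U \right)} = \left(U + X\right) + 10 U = X + 11 U$)
$\frac{15797}{\left(m - 9593\right) - y} + \frac{z{\left(-212,-184 \right)}}{-19324} = \frac{15797}{\left(11023 - 9593\right) - 14291} + \frac{-212 + 11 \left(-184\right)}{-19324} = \frac{15797}{1430 - 14291} + \left(-212 - 2024\right) \left(- \frac{1}{19324}\right) = \frac{15797}{-12861} - - \frac{559}{4831} = 15797 \left(- \frac{1}{12861}\right) + \frac{559}{4831} = - \frac{15797}{12861} + \frac{559}{4831} = - \frac{69126008}{62131491}$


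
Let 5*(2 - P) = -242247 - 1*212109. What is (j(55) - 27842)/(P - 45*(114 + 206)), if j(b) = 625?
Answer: -136085/382366 ≈ -0.35590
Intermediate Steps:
P = 454366/5 (P = 2 - (-242247 - 1*212109)/5 = 2 - (-242247 - 212109)/5 = 2 - 1/5*(-454356) = 2 + 454356/5 = 454366/5 ≈ 90873.)
(j(55) - 27842)/(P - 45*(114 + 206)) = (625 - 27842)/(454366/5 - 45*(114 + 206)) = -27217/(454366/5 - 45*320) = -27217/(454366/5 - 14400) = -27217/382366/5 = -27217*5/382366 = -136085/382366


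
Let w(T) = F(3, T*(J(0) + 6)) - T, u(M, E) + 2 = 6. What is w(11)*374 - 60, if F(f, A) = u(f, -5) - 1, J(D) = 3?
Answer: -3052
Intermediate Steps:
u(M, E) = 4 (u(M, E) = -2 + 6 = 4)
F(f, A) = 3 (F(f, A) = 4 - 1 = 3)
w(T) = 3 - T
w(11)*374 - 60 = (3 - 1*11)*374 - 60 = (3 - 11)*374 - 60 = -8*374 - 60 = -2992 - 60 = -3052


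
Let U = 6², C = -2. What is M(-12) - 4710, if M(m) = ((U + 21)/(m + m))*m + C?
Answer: -9367/2 ≈ -4683.5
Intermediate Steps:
U = 36
M(m) = 53/2 (M(m) = ((36 + 21)/(m + m))*m - 2 = (57/((2*m)))*m - 2 = (57*(1/(2*m)))*m - 2 = (57/(2*m))*m - 2 = 57/2 - 2 = 53/2)
M(-12) - 4710 = 53/2 - 4710 = -9367/2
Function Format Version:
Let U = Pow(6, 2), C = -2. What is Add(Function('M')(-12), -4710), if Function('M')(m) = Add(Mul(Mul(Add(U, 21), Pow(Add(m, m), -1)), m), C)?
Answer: Rational(-9367, 2) ≈ -4683.5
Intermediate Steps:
U = 36
Function('M')(m) = Rational(53, 2) (Function('M')(m) = Add(Mul(Mul(Add(36, 21), Pow(Add(m, m), -1)), m), -2) = Add(Mul(Mul(57, Pow(Mul(2, m), -1)), m), -2) = Add(Mul(Mul(57, Mul(Rational(1, 2), Pow(m, -1))), m), -2) = Add(Mul(Mul(Rational(57, 2), Pow(m, -1)), m), -2) = Add(Rational(57, 2), -2) = Rational(53, 2))
Add(Function('M')(-12), -4710) = Add(Rational(53, 2), -4710) = Rational(-9367, 2)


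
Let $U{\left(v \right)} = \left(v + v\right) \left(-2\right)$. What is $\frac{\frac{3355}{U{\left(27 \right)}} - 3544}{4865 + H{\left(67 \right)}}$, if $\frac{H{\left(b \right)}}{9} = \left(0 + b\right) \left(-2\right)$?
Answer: $- \frac{386107}{395172} \approx -0.97706$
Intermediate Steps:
$U{\left(v \right)} = - 4 v$ ($U{\left(v \right)} = 2 v \left(-2\right) = - 4 v$)
$H{\left(b \right)} = - 18 b$ ($H{\left(b \right)} = 9 \left(0 + b\right) \left(-2\right) = 9 b \left(-2\right) = 9 \left(- 2 b\right) = - 18 b$)
$\frac{\frac{3355}{U{\left(27 \right)}} - 3544}{4865 + H{\left(67 \right)}} = \frac{\frac{3355}{\left(-4\right) 27} - 3544}{4865 - 1206} = \frac{\frac{3355}{-108} - 3544}{4865 - 1206} = \frac{3355 \left(- \frac{1}{108}\right) - 3544}{3659} = \left(- \frac{3355}{108} - 3544\right) \frac{1}{3659} = \left(- \frac{386107}{108}\right) \frac{1}{3659} = - \frac{386107}{395172}$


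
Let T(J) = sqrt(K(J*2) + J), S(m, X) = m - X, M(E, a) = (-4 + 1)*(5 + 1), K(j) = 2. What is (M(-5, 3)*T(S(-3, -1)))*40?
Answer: 0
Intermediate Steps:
M(E, a) = -18 (M(E, a) = -3*6 = -18)
T(J) = sqrt(2 + J)
(M(-5, 3)*T(S(-3, -1)))*40 = -18*sqrt(2 + (-3 - 1*(-1)))*40 = -18*sqrt(2 + (-3 + 1))*40 = -18*sqrt(2 - 2)*40 = -18*sqrt(0)*40 = -18*0*40 = 0*40 = 0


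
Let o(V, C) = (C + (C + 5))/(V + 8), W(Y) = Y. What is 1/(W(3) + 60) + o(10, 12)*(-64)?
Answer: -2165/21 ≈ -103.10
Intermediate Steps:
o(V, C) = (5 + 2*C)/(8 + V) (o(V, C) = (C + (5 + C))/(8 + V) = (5 + 2*C)/(8 + V))
1/(W(3) + 60) + o(10, 12)*(-64) = 1/(3 + 60) + ((5 + 2*12)/(8 + 10))*(-64) = 1/63 + ((5 + 24)/18)*(-64) = 1/63 + ((1/18)*29)*(-64) = 1/63 + (29/18)*(-64) = 1/63 - 928/9 = -2165/21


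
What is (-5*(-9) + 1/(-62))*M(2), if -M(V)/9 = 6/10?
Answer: -75303/310 ≈ -242.91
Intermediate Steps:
M(V) = -27/5 (M(V) = -54/10 = -9*⅗ = -27/5)
(-5*(-9) + 1/(-62))*M(2) = (-5*(-9) + 1/(-62))*(-27/5) = (45 - 1/62)*(-27/5) = (2789/62)*(-27/5) = -75303/310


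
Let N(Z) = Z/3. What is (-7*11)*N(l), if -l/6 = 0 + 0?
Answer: 0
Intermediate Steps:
l = 0 (l = -6*(0 + 0) = -6*0 = 0)
N(Z) = Z/3 (N(Z) = Z*(⅓) = Z/3)
(-7*11)*N(l) = (-7*11)*((⅓)*0) = -77*0 = 0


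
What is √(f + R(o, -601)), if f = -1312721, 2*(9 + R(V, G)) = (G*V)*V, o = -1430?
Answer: 2*I*√153951295 ≈ 24815.0*I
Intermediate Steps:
R(V, G) = -9 + G*V²/2 (R(V, G) = -9 + ((G*V)*V)/2 = -9 + (G*V²)/2 = -9 + G*V²/2)
√(f + R(o, -601)) = √(-1312721 + (-9 + (½)*(-601)*(-1430)²)) = √(-1312721 + (-9 + (½)*(-601)*2044900)) = √(-1312721 + (-9 - 614492450)) = √(-1312721 - 614492459) = √(-615805180) = 2*I*√153951295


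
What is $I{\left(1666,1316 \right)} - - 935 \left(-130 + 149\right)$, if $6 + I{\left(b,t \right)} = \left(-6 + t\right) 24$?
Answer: $49199$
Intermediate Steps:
$I{\left(b,t \right)} = -150 + 24 t$ ($I{\left(b,t \right)} = -6 + \left(-6 + t\right) 24 = -6 + \left(-144 + 24 t\right) = -150 + 24 t$)
$I{\left(1666,1316 \right)} - - 935 \left(-130 + 149\right) = \left(-150 + 24 \cdot 1316\right) - - 935 \left(-130 + 149\right) = \left(-150 + 31584\right) - \left(-935\right) 19 = 31434 - -17765 = 31434 + 17765 = 49199$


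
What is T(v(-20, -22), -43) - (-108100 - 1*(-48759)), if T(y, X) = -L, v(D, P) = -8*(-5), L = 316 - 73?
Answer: 59098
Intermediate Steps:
L = 243
v(D, P) = 40
T(y, X) = -243 (T(y, X) = -1*243 = -243)
T(v(-20, -22), -43) - (-108100 - 1*(-48759)) = -243 - (-108100 - 1*(-48759)) = -243 - (-108100 + 48759) = -243 - 1*(-59341) = -243 + 59341 = 59098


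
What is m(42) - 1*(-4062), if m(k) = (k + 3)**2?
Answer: 6087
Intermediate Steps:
m(k) = (3 + k)**2
m(42) - 1*(-4062) = (3 + 42)**2 - 1*(-4062) = 45**2 + 4062 = 2025 + 4062 = 6087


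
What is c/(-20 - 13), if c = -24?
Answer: 8/11 ≈ 0.72727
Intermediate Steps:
c/(-20 - 13) = -24/(-20 - 13) = -24/(-33) = -1/33*(-24) = 8/11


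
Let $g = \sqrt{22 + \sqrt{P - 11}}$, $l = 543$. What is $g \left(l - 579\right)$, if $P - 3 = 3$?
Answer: $- 36 \sqrt{22 + i \sqrt{5}} \approx -169.07 - 8.5701 i$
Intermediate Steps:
$P = 6$ ($P = 3 + 3 = 6$)
$g = \sqrt{22 + i \sqrt{5}}$ ($g = \sqrt{22 + \sqrt{6 - 11}} = \sqrt{22 + \sqrt{-5}} = \sqrt{22 + i \sqrt{5}} \approx 4.6965 + 0.23806 i$)
$g \left(l - 579\right) = \sqrt{22 + i \sqrt{5}} \left(543 - 579\right) = \sqrt{22 + i \sqrt{5}} \left(-36\right) = - 36 \sqrt{22 + i \sqrt{5}}$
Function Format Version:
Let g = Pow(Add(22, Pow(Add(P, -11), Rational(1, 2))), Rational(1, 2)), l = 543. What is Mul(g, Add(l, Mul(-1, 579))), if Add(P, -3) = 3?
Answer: Mul(-36, Pow(Add(22, Mul(I, Pow(5, Rational(1, 2)))), Rational(1, 2))) ≈ Add(-169.07, Mul(-8.5701, I))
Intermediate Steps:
P = 6 (P = Add(3, 3) = 6)
g = Pow(Add(22, Mul(I, Pow(5, Rational(1, 2)))), Rational(1, 2)) (g = Pow(Add(22, Pow(Add(6, -11), Rational(1, 2))), Rational(1, 2)) = Pow(Add(22, Pow(-5, Rational(1, 2))), Rational(1, 2)) = Pow(Add(22, Mul(I, Pow(5, Rational(1, 2)))), Rational(1, 2)) ≈ Add(4.6965, Mul(0.23806, I)))
Mul(g, Add(l, Mul(-1, 579))) = Mul(Pow(Add(22, Mul(I, Pow(5, Rational(1, 2)))), Rational(1, 2)), Add(543, Mul(-1, 579))) = Mul(Pow(Add(22, Mul(I, Pow(5, Rational(1, 2)))), Rational(1, 2)), Add(543, -579)) = Mul(Pow(Add(22, Mul(I, Pow(5, Rational(1, 2)))), Rational(1, 2)), -36) = Mul(-36, Pow(Add(22, Mul(I, Pow(5, Rational(1, 2)))), Rational(1, 2)))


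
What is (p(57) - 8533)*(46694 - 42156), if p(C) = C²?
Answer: -23978792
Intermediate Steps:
(p(57) - 8533)*(46694 - 42156) = (57² - 8533)*(46694 - 42156) = (3249 - 8533)*4538 = -5284*4538 = -23978792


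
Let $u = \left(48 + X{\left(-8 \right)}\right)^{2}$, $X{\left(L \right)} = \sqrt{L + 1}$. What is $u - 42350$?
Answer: $-40053 + 96 i \sqrt{7} \approx -40053.0 + 253.99 i$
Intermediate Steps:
$X{\left(L \right)} = \sqrt{1 + L}$
$u = \left(48 + i \sqrt{7}\right)^{2}$ ($u = \left(48 + \sqrt{1 - 8}\right)^{2} = \left(48 + \sqrt{-7}\right)^{2} = \left(48 + i \sqrt{7}\right)^{2} \approx 2297.0 + 253.99 i$)
$u - 42350 = \left(48 + i \sqrt{7}\right)^{2} - 42350 = -42350 + \left(48 + i \sqrt{7}\right)^{2}$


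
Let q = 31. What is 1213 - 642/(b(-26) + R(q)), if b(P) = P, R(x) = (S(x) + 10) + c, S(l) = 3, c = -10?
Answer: 28541/23 ≈ 1240.9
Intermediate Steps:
R(x) = 3 (R(x) = (3 + 10) - 10 = 13 - 10 = 3)
1213 - 642/(b(-26) + R(q)) = 1213 - 642/(-26 + 3) = 1213 - 642/(-23) = 1213 - 642*(-1/23) = 1213 + 642/23 = 28541/23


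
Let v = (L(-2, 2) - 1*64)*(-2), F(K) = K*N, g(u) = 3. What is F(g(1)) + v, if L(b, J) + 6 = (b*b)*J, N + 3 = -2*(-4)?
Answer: 139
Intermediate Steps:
N = 5 (N = -3 - 2*(-4) = -3 + 8 = 5)
L(b, J) = -6 + J*b² (L(b, J) = -6 + (b*b)*J = -6 + b²*J = -6 + J*b²)
F(K) = 5*K (F(K) = K*5 = 5*K)
v = 124 (v = ((-6 + 2*(-2)²) - 1*64)*(-2) = ((-6 + 2*4) - 64)*(-2) = ((-6 + 8) - 64)*(-2) = (2 - 64)*(-2) = -62*(-2) = 124)
F(g(1)) + v = 5*3 + 124 = 15 + 124 = 139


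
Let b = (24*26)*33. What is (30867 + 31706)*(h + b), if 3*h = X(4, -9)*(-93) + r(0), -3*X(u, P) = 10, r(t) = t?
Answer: 3884907278/3 ≈ 1.2950e+9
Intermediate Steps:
X(u, P) = -10/3 (X(u, P) = -1/3*10 = -10/3)
h = 310/3 (h = (-10/3*(-93) + 0)/3 = (310 + 0)/3 = (1/3)*310 = 310/3 ≈ 103.33)
b = 20592 (b = 624*33 = 20592)
(30867 + 31706)*(h + b) = (30867 + 31706)*(310/3 + 20592) = 62573*(62086/3) = 3884907278/3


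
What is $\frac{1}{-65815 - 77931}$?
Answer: $- \frac{1}{143746} \approx -6.9567 \cdot 10^{-6}$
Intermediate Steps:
$\frac{1}{-65815 - 77931} = \frac{1}{-143746} = - \frac{1}{143746}$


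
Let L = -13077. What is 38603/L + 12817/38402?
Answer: -187832071/71740422 ≈ -2.6182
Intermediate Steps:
38603/L + 12817/38402 = 38603/(-13077) + 12817/38402 = 38603*(-1/13077) + 12817*(1/38402) = -38603/13077 + 1831/5486 = -187832071/71740422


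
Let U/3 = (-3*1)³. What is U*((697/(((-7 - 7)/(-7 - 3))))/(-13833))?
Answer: 31365/10759 ≈ 2.9152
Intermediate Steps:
U = -81 (U = 3*(-3*1)³ = 3*(-3)³ = 3*(-27) = -81)
U*((697/(((-7 - 7)/(-7 - 3))))/(-13833)) = -81*697/(((-7 - 7)/(-7 - 3)))/(-13833) = -81*697/((-14/(-10)))*(-1)/13833 = -81*697/((-14*(-⅒)))*(-1)/13833 = -81*697/(7/5)*(-1)/13833 = -81*697*(5/7)*(-1)/13833 = -282285*(-1)/(7*13833) = -81*(-3485/96831) = 31365/10759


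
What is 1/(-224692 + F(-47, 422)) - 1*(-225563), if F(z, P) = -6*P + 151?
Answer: 51219267098/227073 ≈ 2.2556e+5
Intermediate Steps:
F(z, P) = 151 - 6*P
1/(-224692 + F(-47, 422)) - 1*(-225563) = 1/(-224692 + (151 - 6*422)) - 1*(-225563) = 1/(-224692 + (151 - 2532)) + 225563 = 1/(-224692 - 2381) + 225563 = 1/(-227073) + 225563 = -1/227073 + 225563 = 51219267098/227073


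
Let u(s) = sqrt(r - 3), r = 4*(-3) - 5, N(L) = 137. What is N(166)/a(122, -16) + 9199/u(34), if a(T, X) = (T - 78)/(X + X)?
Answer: -1096/11 - 9199*I*sqrt(5)/10 ≈ -99.636 - 2057.0*I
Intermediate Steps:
r = -17 (r = -12 - 5 = -17)
u(s) = 2*I*sqrt(5) (u(s) = sqrt(-17 - 3) = sqrt(-20) = 2*I*sqrt(5))
a(T, X) = (-78 + T)/(2*X) (a(T, X) = (-78 + T)/((2*X)) = (-78 + T)*(1/(2*X)) = (-78 + T)/(2*X))
N(166)/a(122, -16) + 9199/u(34) = 137/(((1/2)*(-78 + 122)/(-16))) + 9199/((2*I*sqrt(5))) = 137/(((1/2)*(-1/16)*44)) + 9199*(-I*sqrt(5)/10) = 137/(-11/8) - 9199*I*sqrt(5)/10 = 137*(-8/11) - 9199*I*sqrt(5)/10 = -1096/11 - 9199*I*sqrt(5)/10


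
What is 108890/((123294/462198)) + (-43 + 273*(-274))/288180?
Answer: 483457570955339/1184362164 ≈ 4.0820e+5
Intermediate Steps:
108890/((123294/462198)) + (-43 + 273*(-274))/288180 = 108890/((123294*(1/462198))) + (-43 - 74802)*(1/288180) = 108890/(20549/77033) - 74845*1/288180 = 108890*(77033/20549) - 14969/57636 = 8388123370/20549 - 14969/57636 = 483457570955339/1184362164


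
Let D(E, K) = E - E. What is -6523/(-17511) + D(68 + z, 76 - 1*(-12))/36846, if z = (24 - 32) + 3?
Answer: 6523/17511 ≈ 0.37251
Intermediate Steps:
z = -5 (z = -8 + 3 = -5)
D(E, K) = 0
-6523/(-17511) + D(68 + z, 76 - 1*(-12))/36846 = -6523/(-17511) + 0/36846 = -6523*(-1/17511) + 0*(1/36846) = 6523/17511 + 0 = 6523/17511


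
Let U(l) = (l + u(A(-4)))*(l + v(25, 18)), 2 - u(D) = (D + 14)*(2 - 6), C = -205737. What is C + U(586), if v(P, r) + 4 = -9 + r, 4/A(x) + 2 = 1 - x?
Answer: 178019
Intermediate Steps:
A(x) = 4/(-1 - x) (A(x) = 4/(-2 + (1 - x)) = 4/(-1 - x))
u(D) = 58 + 4*D (u(D) = 2 - (D + 14)*(2 - 6) = 2 - (14 + D)*(-4) = 2 - (-56 - 4*D) = 2 + (56 + 4*D) = 58 + 4*D)
v(P, r) = -13 + r (v(P, r) = -4 + (-9 + r) = -13 + r)
U(l) = (5 + l)*(190/3 + l) (U(l) = (l + (58 + 4*(-4/(1 - 4))))*(l + (-13 + 18)) = (l + (58 + 4*(-4/(-3))))*(l + 5) = (l + (58 + 4*(-4*(-⅓))))*(5 + l) = (l + (58 + 4*(4/3)))*(5 + l) = (l + (58 + 16/3))*(5 + l) = (l + 190/3)*(5 + l) = (190/3 + l)*(5 + l) = (5 + l)*(190/3 + l))
C + U(586) = -205737 + (950/3 + 586² + (205/3)*586) = -205737 + (950/3 + 343396 + 120130/3) = -205737 + 383756 = 178019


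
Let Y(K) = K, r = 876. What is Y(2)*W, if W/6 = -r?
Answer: -10512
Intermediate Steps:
W = -5256 (W = 6*(-1*876) = 6*(-876) = -5256)
Y(2)*W = 2*(-5256) = -10512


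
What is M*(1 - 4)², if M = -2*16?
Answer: -288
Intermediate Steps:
M = -32
M*(1 - 4)² = -32*(1 - 4)² = -32*(-3)² = -32*9 = -288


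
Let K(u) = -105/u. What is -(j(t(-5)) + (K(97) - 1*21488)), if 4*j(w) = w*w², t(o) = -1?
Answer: 8337861/388 ≈ 21489.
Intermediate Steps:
j(w) = w³/4 (j(w) = (w*w²)/4 = w³/4)
-(j(t(-5)) + (K(97) - 1*21488)) = -((¼)*(-1)³ + (-105/97 - 1*21488)) = -((¼)*(-1) + (-105*1/97 - 21488)) = -(-¼ + (-105/97 - 21488)) = -(-¼ - 2084441/97) = -1*(-8337861/388) = 8337861/388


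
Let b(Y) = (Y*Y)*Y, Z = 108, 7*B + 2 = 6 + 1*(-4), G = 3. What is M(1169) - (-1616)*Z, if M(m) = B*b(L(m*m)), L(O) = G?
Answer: 174528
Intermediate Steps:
L(O) = 3
B = 0 (B = -2/7 + (6 + 1*(-4))/7 = -2/7 + (6 - 4)/7 = -2/7 + (1/7)*2 = -2/7 + 2/7 = 0)
b(Y) = Y**3 (b(Y) = Y**2*Y = Y**3)
M(m) = 0 (M(m) = 0*3**3 = 0*27 = 0)
M(1169) - (-1616)*Z = 0 - (-1616)*108 = 0 - 1*(-174528) = 0 + 174528 = 174528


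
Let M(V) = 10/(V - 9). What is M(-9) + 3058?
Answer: 27517/9 ≈ 3057.4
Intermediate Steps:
M(V) = 10/(-9 + V)
M(-9) + 3058 = 10/(-9 - 9) + 3058 = 10/(-18) + 3058 = 10*(-1/18) + 3058 = -5/9 + 3058 = 27517/9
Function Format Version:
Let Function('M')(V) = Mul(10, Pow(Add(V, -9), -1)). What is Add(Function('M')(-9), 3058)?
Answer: Rational(27517, 9) ≈ 3057.4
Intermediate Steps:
Function('M')(V) = Mul(10, Pow(Add(-9, V), -1))
Add(Function('M')(-9), 3058) = Add(Mul(10, Pow(Add(-9, -9), -1)), 3058) = Add(Mul(10, Pow(-18, -1)), 3058) = Add(Mul(10, Rational(-1, 18)), 3058) = Add(Rational(-5, 9), 3058) = Rational(27517, 9)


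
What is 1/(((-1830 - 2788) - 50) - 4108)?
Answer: -1/8776 ≈ -0.00011395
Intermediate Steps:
1/(((-1830 - 2788) - 50) - 4108) = 1/((-4618 - 50) - 4108) = 1/(-4668 - 4108) = 1/(-8776) = -1/8776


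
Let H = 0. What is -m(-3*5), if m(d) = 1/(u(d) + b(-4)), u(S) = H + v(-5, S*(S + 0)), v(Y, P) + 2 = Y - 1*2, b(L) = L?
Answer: 1/13 ≈ 0.076923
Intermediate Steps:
v(Y, P) = -4 + Y (v(Y, P) = -2 + (Y - 1*2) = -2 + (Y - 2) = -2 + (-2 + Y) = -4 + Y)
u(S) = -9 (u(S) = 0 + (-4 - 5) = 0 - 9 = -9)
m(d) = -1/13 (m(d) = 1/(-9 - 4) = 1/(-13) = -1/13)
-m(-3*5) = -1*(-1/13) = 1/13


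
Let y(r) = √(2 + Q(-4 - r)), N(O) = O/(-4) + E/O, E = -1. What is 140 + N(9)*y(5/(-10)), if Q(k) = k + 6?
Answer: 140 - 85*√2/24 ≈ 134.99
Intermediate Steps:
N(O) = -1/O - O/4 (N(O) = O/(-4) - 1/O = O*(-¼) - 1/O = -O/4 - 1/O = -1/O - O/4)
Q(k) = 6 + k
y(r) = √(4 - r) (y(r) = √(2 + (6 + (-4 - r))) = √(2 + (2 - r)) = √(4 - r))
140 + N(9)*y(5/(-10)) = 140 + (-1/9 - ¼*9)*√(4 - 5/(-10)) = 140 + (-1*⅑ - 9/4)*√(4 - 5*(-1)/10) = 140 + (-⅑ - 9/4)*√(4 - 1*(-½)) = 140 - 85*√(4 + ½)/36 = 140 - 85*√2/24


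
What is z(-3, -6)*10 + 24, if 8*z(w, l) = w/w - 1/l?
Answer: 611/24 ≈ 25.458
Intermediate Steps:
z(w, l) = 1/8 - 1/(8*l) (z(w, l) = (w/w - 1/l)/8 = (1 - 1/l)/8 = 1/8 - 1/(8*l))
z(-3, -6)*10 + 24 = ((1/8)*(-1 - 6)/(-6))*10 + 24 = ((1/8)*(-1/6)*(-7))*10 + 24 = (7/48)*10 + 24 = 35/24 + 24 = 611/24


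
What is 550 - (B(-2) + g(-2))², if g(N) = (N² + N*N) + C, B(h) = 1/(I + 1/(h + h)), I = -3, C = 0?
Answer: 82950/169 ≈ 490.83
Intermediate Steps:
B(h) = 1/(-3 + 1/(2*h)) (B(h) = 1/(-3 + 1/(h + h)) = 1/(-3 + 1/(2*h)))
g(N) = 2*N² (g(N) = (N² + N*N) + 0 = (N² + N²) + 0 = 2*N² + 0 = 2*N²)
550 - (B(-2) + g(-2))² = 550 - (-2*(-2)/(-1 + 6*(-2)) + 2*(-2)²)² = 550 - (-2*(-2)/(-1 - 12) + 2*4)² = 550 - (-2*(-2)/(-13) + 8)² = 550 - (-2*(-2)*(-1/13) + 8)² = 550 - (-4/13 + 8)² = 550 - (100/13)² = 550 - 1*10000/169 = 550 - 10000/169 = 82950/169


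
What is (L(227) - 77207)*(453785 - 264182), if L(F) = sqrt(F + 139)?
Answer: -14638678821 + 189603*sqrt(366) ≈ -1.4635e+10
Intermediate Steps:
L(F) = sqrt(139 + F)
(L(227) - 77207)*(453785 - 264182) = (sqrt(139 + 227) - 77207)*(453785 - 264182) = (sqrt(366) - 77207)*189603 = (-77207 + sqrt(366))*189603 = -14638678821 + 189603*sqrt(366)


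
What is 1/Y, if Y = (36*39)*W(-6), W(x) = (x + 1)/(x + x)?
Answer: 1/585 ≈ 0.0017094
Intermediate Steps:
W(x) = (1 + x)/(2*x) (W(x) = (1 + x)/((2*x)) = (1 + x)*(1/(2*x)) = (1 + x)/(2*x))
Y = 585 (Y = (36*39)*((1/2)*(1 - 6)/(-6)) = 1404*((1/2)*(-1/6)*(-5)) = 1404*(5/12) = 585)
1/Y = 1/585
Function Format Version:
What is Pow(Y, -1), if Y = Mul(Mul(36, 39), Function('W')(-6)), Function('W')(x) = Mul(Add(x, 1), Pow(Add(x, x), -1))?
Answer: Rational(1, 585) ≈ 0.0017094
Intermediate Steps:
Function('W')(x) = Mul(Rational(1, 2), Pow(x, -1), Add(1, x)) (Function('W')(x) = Mul(Add(1, x), Pow(Mul(2, x), -1)) = Mul(Add(1, x), Mul(Rational(1, 2), Pow(x, -1))) = Mul(Rational(1, 2), Pow(x, -1), Add(1, x)))
Y = 585 (Y = Mul(Mul(36, 39), Mul(Rational(1, 2), Pow(-6, -1), Add(1, -6))) = Mul(1404, Mul(Rational(1, 2), Rational(-1, 6), -5)) = Mul(1404, Rational(5, 12)) = 585)
Pow(Y, -1) = Pow(585, -1) = Rational(1, 585)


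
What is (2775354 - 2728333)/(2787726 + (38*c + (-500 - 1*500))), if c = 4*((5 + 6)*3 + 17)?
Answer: 47021/2794326 ≈ 0.016827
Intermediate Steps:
c = 200 (c = 4*(11*3 + 17) = 4*(33 + 17) = 4*50 = 200)
(2775354 - 2728333)/(2787726 + (38*c + (-500 - 1*500))) = (2775354 - 2728333)/(2787726 + (38*200 + (-500 - 1*500))) = 47021/(2787726 + (7600 + (-500 - 500))) = 47021/(2787726 + (7600 - 1000)) = 47021/(2787726 + 6600) = 47021/2794326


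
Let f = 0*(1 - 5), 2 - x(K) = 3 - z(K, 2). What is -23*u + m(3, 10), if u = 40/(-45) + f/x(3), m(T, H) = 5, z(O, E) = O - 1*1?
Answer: 229/9 ≈ 25.444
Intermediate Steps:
z(O, E) = -1 + O (z(O, E) = O - 1 = -1 + O)
x(K) = -2 + K (x(K) = 2 - (3 - (-1 + K)) = 2 - (3 + (1 - K)) = 2 - (4 - K) = 2 + (-4 + K) = -2 + K)
f = 0 (f = 0*(-4) = 0)
u = -8/9 (u = 40/(-45) + 0/(-2 + 3) = 40*(-1/45) + 0/1 = -8/9 + 0*1 = -8/9 + 0 = -8/9 ≈ -0.88889)
-23*u + m(3, 10) = -23*(-8/9) + 5 = 184/9 + 5 = 229/9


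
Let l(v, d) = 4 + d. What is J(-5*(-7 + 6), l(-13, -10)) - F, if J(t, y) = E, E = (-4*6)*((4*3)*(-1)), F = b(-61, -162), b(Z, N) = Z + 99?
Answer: 250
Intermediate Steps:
b(Z, N) = 99 + Z
F = 38 (F = 99 - 61 = 38)
E = 288 (E = -288*(-1) = -24*(-12) = 288)
J(t, y) = 288
J(-5*(-7 + 6), l(-13, -10)) - F = 288 - 1*38 = 288 - 38 = 250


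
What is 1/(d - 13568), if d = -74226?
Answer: -1/87794 ≈ -1.1390e-5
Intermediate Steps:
1/(d - 13568) = 1/(-74226 - 13568) = 1/(-87794) = -1/87794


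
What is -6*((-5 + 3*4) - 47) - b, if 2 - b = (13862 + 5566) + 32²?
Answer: 20690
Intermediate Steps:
b = -20450 (b = 2 - ((13862 + 5566) + 32²) = 2 - (19428 + 1024) = 2 - 1*20452 = 2 - 20452 = -20450)
-6*((-5 + 3*4) - 47) - b = -6*((-5 + 3*4) - 47) - 1*(-20450) = -6*((-5 + 12) - 47) + 20450 = -6*(7 - 47) + 20450 = -6*(-40) + 20450 = 240 + 20450 = 20690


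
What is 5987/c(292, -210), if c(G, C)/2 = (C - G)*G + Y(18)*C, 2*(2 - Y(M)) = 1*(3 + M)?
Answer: -5987/289598 ≈ -0.020673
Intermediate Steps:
Y(M) = 1/2 - M/2 (Y(M) = 2 - (3 + M)/2 = 2 + (-3/2 - M/2) = 1/2 - M/2)
c(G, C) = -17*C + 2*G*(C - G) (c(G, C) = 2*((C - G)*G + (1/2 - 1/2*18)*C) = 2*(G*(C - G) + (1/2 - 9)*C) = 2*(G*(C - G) - 17*C/2) = 2*(-17*C/2 + G*(C - G)) = -17*C + 2*G*(C - G))
5987/c(292, -210) = 5987/(-17*(-210) - 2*292**2 + 2*(-210)*292) = 5987/(3570 - 2*85264 - 122640) = 5987/(3570 - 170528 - 122640) = 5987/(-289598) = 5987*(-1/289598) = -5987/289598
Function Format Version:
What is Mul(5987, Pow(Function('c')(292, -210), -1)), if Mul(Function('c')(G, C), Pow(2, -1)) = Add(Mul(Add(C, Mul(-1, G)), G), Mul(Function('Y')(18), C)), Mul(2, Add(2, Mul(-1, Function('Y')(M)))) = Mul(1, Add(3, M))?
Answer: Rational(-5987, 289598) ≈ -0.020673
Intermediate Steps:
Function('Y')(M) = Add(Rational(1, 2), Mul(Rational(-1, 2), M)) (Function('Y')(M) = Add(2, Mul(Rational(-1, 2), Mul(1, Add(3, M)))) = Add(2, Mul(Rational(-1, 2), Add(3, M))) = Add(2, Add(Rational(-3, 2), Mul(Rational(-1, 2), M))) = Add(Rational(1, 2), Mul(Rational(-1, 2), M)))
Function('c')(G, C) = Add(Mul(-17, C), Mul(2, G, Add(C, Mul(-1, G)))) (Function('c')(G, C) = Mul(2, Add(Mul(Add(C, Mul(-1, G)), G), Mul(Add(Rational(1, 2), Mul(Rational(-1, 2), 18)), C))) = Mul(2, Add(Mul(G, Add(C, Mul(-1, G))), Mul(Add(Rational(1, 2), -9), C))) = Mul(2, Add(Mul(G, Add(C, Mul(-1, G))), Mul(Rational(-17, 2), C))) = Mul(2, Add(Mul(Rational(-17, 2), C), Mul(G, Add(C, Mul(-1, G))))) = Add(Mul(-17, C), Mul(2, G, Add(C, Mul(-1, G)))))
Mul(5987, Pow(Function('c')(292, -210), -1)) = Mul(5987, Pow(Add(Mul(-17, -210), Mul(-2, Pow(292, 2)), Mul(2, -210, 292)), -1)) = Mul(5987, Pow(Add(3570, Mul(-2, 85264), -122640), -1)) = Mul(5987, Pow(Add(3570, -170528, -122640), -1)) = Mul(5987, Pow(-289598, -1)) = Mul(5987, Rational(-1, 289598)) = Rational(-5987, 289598)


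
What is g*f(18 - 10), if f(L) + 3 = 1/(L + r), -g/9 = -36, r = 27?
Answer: -33696/35 ≈ -962.74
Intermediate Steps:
g = 324 (g = -9*(-36) = 324)
f(L) = -3 + 1/(27 + L) (f(L) = -3 + 1/(L + 27) = -3 + 1/(27 + L))
g*f(18 - 10) = 324*((-80 - 3*(18 - 10))/(27 + (18 - 10))) = 324*((-80 - 3*8)/(27 + 8)) = 324*((-80 - 24)/35) = 324*((1/35)*(-104)) = 324*(-104/35) = -33696/35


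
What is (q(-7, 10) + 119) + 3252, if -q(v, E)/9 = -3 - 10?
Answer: 3488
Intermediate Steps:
q(v, E) = 117 (q(v, E) = -9*(-3 - 10) = -9*(-13) = 117)
(q(-7, 10) + 119) + 3252 = (117 + 119) + 3252 = 236 + 3252 = 3488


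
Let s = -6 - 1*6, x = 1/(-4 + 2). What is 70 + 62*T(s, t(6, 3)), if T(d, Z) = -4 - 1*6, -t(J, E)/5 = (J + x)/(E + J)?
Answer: -550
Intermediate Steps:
x = -½ (x = 1/(-2) = -½ ≈ -0.50000)
t(J, E) = -5*(-½ + J)/(E + J) (t(J, E) = -5*(J - ½)/(E + J) = -5*(-½ + J)/(E + J))
s = -12 (s = -6 - 6 = -12)
T(d, Z) = -10 (T(d, Z) = -4 - 6 = -10)
70 + 62*T(s, t(6, 3)) = 70 + 62*(-10) = 70 - 620 = -550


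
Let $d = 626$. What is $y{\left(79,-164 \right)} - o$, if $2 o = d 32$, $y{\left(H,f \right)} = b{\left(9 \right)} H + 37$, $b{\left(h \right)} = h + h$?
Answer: $-8557$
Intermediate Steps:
$b{\left(h \right)} = 2 h$
$y{\left(H,f \right)} = 37 + 18 H$ ($y{\left(H,f \right)} = 2 \cdot 9 H + 37 = 18 H + 37 = 37 + 18 H$)
$o = 10016$ ($o = \frac{626 \cdot 32}{2} = \frac{1}{2} \cdot 20032 = 10016$)
$y{\left(79,-164 \right)} - o = \left(37 + 18 \cdot 79\right) - 10016 = \left(37 + 1422\right) - 10016 = 1459 - 10016 = -8557$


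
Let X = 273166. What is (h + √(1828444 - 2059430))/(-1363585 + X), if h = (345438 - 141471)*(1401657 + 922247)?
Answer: -83026752/191 - 7*I*√4714/1090419 ≈ -4.347e+5 - 0.00044076*I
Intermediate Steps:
h = 473999727168 (h = 203967*2323904 = 473999727168)
(h + √(1828444 - 2059430))/(-1363585 + X) = (473999727168 + √(1828444 - 2059430))/(-1363585 + 273166) = (473999727168 + √(-230986))/(-1090419) = (473999727168 + 7*I*√4714)*(-1/1090419) = -83026752/191 - 7*I*√4714/1090419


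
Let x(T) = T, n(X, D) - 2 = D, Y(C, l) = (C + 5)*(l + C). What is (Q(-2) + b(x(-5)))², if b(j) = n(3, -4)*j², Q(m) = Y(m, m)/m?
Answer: 1936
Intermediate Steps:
Y(C, l) = (5 + C)*(C + l)
n(X, D) = 2 + D
Q(m) = (2*m² + 10*m)/m (Q(m) = (m² + 5*m + 5*m + m*m)/m = (m² + 5*m + 5*m + m²)/m = (2*m² + 10*m)/m)
b(j) = -2*j² (b(j) = (2 - 4)*j² = -2*j²)
(Q(-2) + b(x(-5)))² = ((10 + 2*(-2)) - 2*(-5)²)² = ((10 - 4) - 2*25)² = (6 - 50)² = (-44)² = 1936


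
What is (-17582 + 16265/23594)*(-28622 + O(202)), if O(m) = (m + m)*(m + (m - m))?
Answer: -10989652545399/11797 ≈ -9.3156e+8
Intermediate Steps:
O(m) = 2*m**2 (O(m) = (2*m)*(m + 0) = (2*m)*m = 2*m**2)
(-17582 + 16265/23594)*(-28622 + O(202)) = (-17582 + 16265/23594)*(-28622 + 2*202**2) = (-17582 + 16265*(1/23594))*(-28622 + 2*40804) = (-17582 + 16265/23594)*(-28622 + 81608) = -414813443/23594*52986 = -10989652545399/11797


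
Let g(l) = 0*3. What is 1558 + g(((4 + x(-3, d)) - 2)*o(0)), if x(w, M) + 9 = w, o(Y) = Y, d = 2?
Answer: 1558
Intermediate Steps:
x(w, M) = -9 + w
g(l) = 0
1558 + g(((4 + x(-3, d)) - 2)*o(0)) = 1558 + 0 = 1558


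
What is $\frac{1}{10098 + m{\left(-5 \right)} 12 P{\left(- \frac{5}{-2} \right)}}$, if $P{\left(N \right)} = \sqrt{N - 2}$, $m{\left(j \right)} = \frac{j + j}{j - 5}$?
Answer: $\frac{561}{5664974} - \frac{\sqrt{2}}{16994922} \approx 9.8946 \cdot 10^{-5}$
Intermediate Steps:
$m{\left(j \right)} = \frac{2 j}{-5 + j}$
$P{\left(N \right)} = \sqrt{-2 + N}$
$\frac{1}{10098 + m{\left(-5 \right)} 12 P{\left(- \frac{5}{-2} \right)}} = \frac{1}{10098 + 2 \left(-5\right) \frac{1}{-5 - 5} \cdot 12 \sqrt{-2 - \frac{5}{-2}}} = \frac{1}{10098 + 2 \left(-5\right) \frac{1}{-10} \cdot 12 \sqrt{-2 - - \frac{5}{2}}} = \frac{1}{10098 + 2 \left(-5\right) \left(- \frac{1}{10}\right) 12 \sqrt{-2 + \frac{5}{2}}} = \frac{1}{10098 + \frac{1 \cdot 12}{\sqrt{2}}} = \frac{1}{10098 + 12 \frac{\sqrt{2}}{2}} = \frac{1}{10098 + 6 \sqrt{2}}$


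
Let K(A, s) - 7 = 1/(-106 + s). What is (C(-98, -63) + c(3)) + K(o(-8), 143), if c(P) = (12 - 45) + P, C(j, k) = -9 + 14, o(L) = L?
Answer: -665/37 ≈ -17.973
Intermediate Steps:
C(j, k) = 5
c(P) = -33 + P
K(A, s) = 7 + 1/(-106 + s)
(C(-98, -63) + c(3)) + K(o(-8), 143) = (5 + (-33 + 3)) + (-741 + 7*143)/(-106 + 143) = (5 - 30) + (-741 + 1001)/37 = -25 + (1/37)*260 = -25 + 260/37 = -665/37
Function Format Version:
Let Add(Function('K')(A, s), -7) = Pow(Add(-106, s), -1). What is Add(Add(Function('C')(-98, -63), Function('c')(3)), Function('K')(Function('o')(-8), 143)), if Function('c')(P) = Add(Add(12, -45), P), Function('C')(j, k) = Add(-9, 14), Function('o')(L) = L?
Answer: Rational(-665, 37) ≈ -17.973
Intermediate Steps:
Function('C')(j, k) = 5
Function('c')(P) = Add(-33, P)
Function('K')(A, s) = Add(7, Pow(Add(-106, s), -1))
Add(Add(Function('C')(-98, -63), Function('c')(3)), Function('K')(Function('o')(-8), 143)) = Add(Add(5, Add(-33, 3)), Mul(Pow(Add(-106, 143), -1), Add(-741, Mul(7, 143)))) = Add(Add(5, -30), Mul(Pow(37, -1), Add(-741, 1001))) = Add(-25, Mul(Rational(1, 37), 260)) = Add(-25, Rational(260, 37)) = Rational(-665, 37)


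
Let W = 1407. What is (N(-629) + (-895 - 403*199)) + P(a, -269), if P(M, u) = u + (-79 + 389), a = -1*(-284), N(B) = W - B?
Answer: -79015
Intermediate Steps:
N(B) = 1407 - B
a = 284
P(M, u) = 310 + u (P(M, u) = u + 310 = 310 + u)
(N(-629) + (-895 - 403*199)) + P(a, -269) = ((1407 - 1*(-629)) + (-895 - 403*199)) + (310 - 269) = ((1407 + 629) + (-895 - 80197)) + 41 = (2036 - 81092) + 41 = -79056 + 41 = -79015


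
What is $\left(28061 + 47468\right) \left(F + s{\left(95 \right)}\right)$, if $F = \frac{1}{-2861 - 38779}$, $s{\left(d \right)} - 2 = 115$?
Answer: $\frac{367968148991}{41640} \approx 8.8369 \cdot 10^{6}$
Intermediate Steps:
$s{\left(d \right)} = 117$ ($s{\left(d \right)} = 2 + 115 = 117$)
$F = - \frac{1}{41640}$ ($F = \frac{1}{-41640} = - \frac{1}{41640} \approx -2.4015 \cdot 10^{-5}$)
$\left(28061 + 47468\right) \left(F + s{\left(95 \right)}\right) = \left(28061 + 47468\right) \left(- \frac{1}{41640} + 117\right) = 75529 \cdot \frac{4871879}{41640} = \frac{367968148991}{41640}$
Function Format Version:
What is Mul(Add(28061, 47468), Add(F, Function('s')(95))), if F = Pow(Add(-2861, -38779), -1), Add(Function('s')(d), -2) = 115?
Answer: Rational(367968148991, 41640) ≈ 8.8369e+6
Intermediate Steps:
Function('s')(d) = 117 (Function('s')(d) = Add(2, 115) = 117)
F = Rational(-1, 41640) (F = Pow(-41640, -1) = Rational(-1, 41640) ≈ -2.4015e-5)
Mul(Add(28061, 47468), Add(F, Function('s')(95))) = Mul(Add(28061, 47468), Add(Rational(-1, 41640), 117)) = Mul(75529, Rational(4871879, 41640)) = Rational(367968148991, 41640)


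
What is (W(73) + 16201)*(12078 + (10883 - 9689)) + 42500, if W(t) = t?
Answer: 216031028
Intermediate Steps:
(W(73) + 16201)*(12078 + (10883 - 9689)) + 42500 = (73 + 16201)*(12078 + (10883 - 9689)) + 42500 = 16274*(12078 + 1194) + 42500 = 16274*13272 + 42500 = 215988528 + 42500 = 216031028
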